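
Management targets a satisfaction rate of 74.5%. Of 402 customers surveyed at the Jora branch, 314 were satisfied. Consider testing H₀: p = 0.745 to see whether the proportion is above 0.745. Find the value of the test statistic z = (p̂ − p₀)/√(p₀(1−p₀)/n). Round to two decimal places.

z = 1.66

p̂ = 314/402 ≈ 0.7811.
Standard error under H₀: √(0.745×0.255/402) = 0.0217.
z = (0.7811 − 0.745)/0.0217 = 0.0361/0.0217 = 1.66.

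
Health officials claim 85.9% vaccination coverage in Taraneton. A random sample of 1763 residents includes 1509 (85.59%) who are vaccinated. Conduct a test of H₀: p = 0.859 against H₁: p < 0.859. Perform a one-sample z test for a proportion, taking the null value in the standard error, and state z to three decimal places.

p̂ = 1509/1763 = 0.855927.
SE = √(p₀(1−p₀)/n) = √(0.12112/1763) = 0.008289.
z = (0.855927 − 0.859)/0.008289 = -0.003073/0.008289 = -0.371.

z = -0.371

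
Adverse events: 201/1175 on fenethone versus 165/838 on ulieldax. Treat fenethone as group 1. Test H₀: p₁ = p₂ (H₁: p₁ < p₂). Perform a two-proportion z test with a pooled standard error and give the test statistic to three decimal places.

z = -1.481

p̂₁ = 201/1175 ≈ 0.171064, p̂₂ = 165/838 ≈ 0.196897.
Pooled p̂ = (201+165)/(1175+838) = 366/2013 = 0.181818.
SE = √(0.14876 × 0.00204438) = 0.017439.
z = (0.171064 − 0.196897)/0.017439 = -0.025833/0.017439 = -1.481.
p-value = P(Z < -1.481) ≈ 0.0693.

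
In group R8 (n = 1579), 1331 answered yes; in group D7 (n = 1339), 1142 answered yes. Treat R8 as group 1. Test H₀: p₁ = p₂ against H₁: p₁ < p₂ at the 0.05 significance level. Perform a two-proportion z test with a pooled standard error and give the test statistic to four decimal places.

p̂₁ = 1331/1579 = 0.8429386, p̂₂ = 1142/1339 = 0.8528753.
Pooled p̂ = (1331+1142)/(1579+1339) = 2473/2918 = 0.8474983.
SE = √(p̂(1−p̂)(1/n₁+1/n₂)) = √(0.8474983·0.1525017·0.00138014) = √(0.000178376) = 0.0133557.
z = (0.8429386 − 0.8528753)/0.0133557 = -0.0099367/0.0133557 = -0.7440.
p-value = P(Z < -0.744) ≈ 0.2284, so at α = 0.05 we fail to reject H₀.

z = -0.7440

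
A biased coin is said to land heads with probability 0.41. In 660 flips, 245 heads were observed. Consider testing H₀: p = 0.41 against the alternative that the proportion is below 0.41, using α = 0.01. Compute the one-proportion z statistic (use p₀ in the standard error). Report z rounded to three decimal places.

p̂ = 245/660 ≈ 0.371212.
Standard error under H₀: √(0.41×0.59/660) = 0.019145.
z = (0.371212 − 0.41)/0.019145 = -0.038788/0.019145 = -2.026.
p-value = P(Z < -2.026) ≈ 0.0214. With α = 0.01, fail to reject H₀.

z = -2.026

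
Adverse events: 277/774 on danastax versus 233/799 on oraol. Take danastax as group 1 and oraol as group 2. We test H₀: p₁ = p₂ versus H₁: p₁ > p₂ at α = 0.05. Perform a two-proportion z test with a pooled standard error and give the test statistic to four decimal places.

p̂₁ = 277/774 = 0.3578811, p̂₂ = 233/799 = 0.2916145.
Pooled p̂ = (277+233)/(774+799) = 510/1573 = 0.3242212.
SE = √(p̂(1−p̂)(1/n₁+1/n₂)) = √(0.3242212·0.6757788·0.00254355) = √(0.000557297) = 0.0236071.
z = (0.3578811 − 0.2916145)/0.0236071 = 0.0662666/0.0236071 = 2.8071.
p-value = P(Z > 2.807) ≈ 0.0025, so at α = 0.05 we reject H₀.

z = 2.8071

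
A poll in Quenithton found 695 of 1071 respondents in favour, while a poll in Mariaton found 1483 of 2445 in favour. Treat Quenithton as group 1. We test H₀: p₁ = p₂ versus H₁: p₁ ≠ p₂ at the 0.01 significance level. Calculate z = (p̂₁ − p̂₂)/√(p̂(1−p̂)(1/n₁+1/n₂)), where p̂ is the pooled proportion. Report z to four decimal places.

z = 2.3822

p̂₁ = 695/1071 ≈ 0.648926, p̂₂ = 1483/2445 ≈ 0.606544.
Pooled p̂ = (695+1483)/(1071+2445) = 2178/3516 = 0.619454.
SE = √(p̂(1−p̂)(1/n₁+1/n₂)) = √(0.619454·0.380546·0.0013427) = √(0.000316517) = 0.017791.
z = (0.648926 − 0.606544)/0.017791 = 0.042382/0.017791 = 2.3822.
Two-sided p-value ≈ 2·Φ(−2.382) = 0.0172; since p > α = 0.01, fail to reject H₀.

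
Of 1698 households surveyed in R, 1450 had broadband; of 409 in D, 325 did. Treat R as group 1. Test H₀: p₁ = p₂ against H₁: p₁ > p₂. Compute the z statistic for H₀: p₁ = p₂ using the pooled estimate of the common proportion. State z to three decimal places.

p̂₁ = 1450/1698 ≈ 0.85395, p̂₂ = 325/409 ≈ 0.79462.
Pooled p̂ = (1450+325)/(1698+409) = 1775/2107 = 0.84243.
SE = √(0.132742 × 0.00303392) = 0.02007.
z = (0.85395 − 0.79462)/0.02007 = 0.05933/0.02007 = 2.956.

z = 2.956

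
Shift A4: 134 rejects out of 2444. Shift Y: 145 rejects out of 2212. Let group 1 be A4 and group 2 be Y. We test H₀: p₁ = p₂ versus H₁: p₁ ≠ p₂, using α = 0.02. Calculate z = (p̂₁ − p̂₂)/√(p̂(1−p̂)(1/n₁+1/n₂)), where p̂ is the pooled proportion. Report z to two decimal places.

p̂₁ = 134/2444 = 0.0548, p̂₂ = 145/2212 = 0.0656.
Pooled p̂ = (134+145)/(2444+2212) = 279/4656 = 0.0599.
SE = √(p̂(1−p̂)(1/n₁+1/n₂)) = √(0.0599·0.9401·0.000861245) = √(4.85156e-05) = 0.0070.
z = (0.0548 − 0.0656)/0.0070 = -0.0108/0.0070 = -1.54.
Two-sided p-value ≈ 2·Φ(−1.540) = 0.1237; since p > α = 0.02, fail to reject H₀.

z = -1.54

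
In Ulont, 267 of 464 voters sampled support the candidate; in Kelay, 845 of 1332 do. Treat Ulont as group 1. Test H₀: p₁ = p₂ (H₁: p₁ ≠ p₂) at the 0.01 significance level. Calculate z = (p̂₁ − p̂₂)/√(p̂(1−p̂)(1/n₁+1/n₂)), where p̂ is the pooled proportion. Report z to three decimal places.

z = -2.252

p̂₁ = 267/464 = 0.57543, p̂₂ = 845/1332 = 0.63438.
Pooled p̂ = (267+845)/(464+1332) = 1112/1796 = 0.61915.
SE = √(0.235802 × 0.00290592) = 0.02618.
z = (0.57543 − 0.63438)/0.02618 = -0.05895/0.02618 = -2.252.
p-value = 2·P(Z > 2.252) ≈ 0.0243; since p > α = 0.01, fail to reject H₀.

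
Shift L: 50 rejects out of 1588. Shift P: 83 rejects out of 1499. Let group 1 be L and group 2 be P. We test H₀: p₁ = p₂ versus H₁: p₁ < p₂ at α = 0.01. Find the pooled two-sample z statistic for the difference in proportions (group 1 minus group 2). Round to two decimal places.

z = -3.27

p̂₁ = 50/1588 ≈ 0.0315, p̂₂ = 83/1499 ≈ 0.0554.
Pooled p̂ = (50+83)/(1588+1499) = 133/3087 = 0.0431.
SE = √(p̂(1−p̂)(1/n₁+1/n₂)) = √(0.0431·0.9569·0.00129683) = √(5.34655e-05) = 0.0073.
z = (0.0315 − 0.0554)/0.0073 = -0.0239/0.0073 = -3.27.
p-value = P(Z < -3.266) ≈ 0.0005, so at α = 0.01 we reject H₀.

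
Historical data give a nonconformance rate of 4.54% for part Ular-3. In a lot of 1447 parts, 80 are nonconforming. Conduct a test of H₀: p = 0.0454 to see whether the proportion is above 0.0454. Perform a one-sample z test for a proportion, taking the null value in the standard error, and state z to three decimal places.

z = 1.807

p̂ = 80/1447 = 0.055287.
Standard error under H₀: √(0.0454×0.9546/1447) = 0.005473.
z = (0.055287 − 0.0454)/0.005473 = 0.009887/0.005473 = 1.807.
p-value = P(Z > 1.807) ≈ 0.0354.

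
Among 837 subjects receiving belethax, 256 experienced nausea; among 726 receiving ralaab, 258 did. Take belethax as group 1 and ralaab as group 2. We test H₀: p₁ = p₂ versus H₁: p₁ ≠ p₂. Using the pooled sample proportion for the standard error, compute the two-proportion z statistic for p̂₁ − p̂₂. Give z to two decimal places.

z = -2.08

p̂₁ = 256/837 ≈ 0.3059, p̂₂ = 258/726 ≈ 0.3554.
Pooled p̂ = (256+258)/(837+726) = 514/1563 = 0.3289.
SE = √(p̂(1−p̂)(1/n₁+1/n₂)) = √(0.3289·0.6711·0.00257215) = √(0.000567698) = 0.0238.
z = (0.3059 − 0.3554)/0.0238 = -0.0495/0.0238 = -2.08.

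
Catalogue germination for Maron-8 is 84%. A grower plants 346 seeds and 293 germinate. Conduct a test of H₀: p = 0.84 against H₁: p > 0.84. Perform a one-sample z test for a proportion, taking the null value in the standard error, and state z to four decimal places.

z = 0.3461

p̂ = 293/346 = 0.846821.
Under H₀, SE = √(0.84·0.16/346) = √(0.000388439) = 0.019709.
z = (0.846821 − 0.84)/0.019709 = 0.006821/0.019709 = 0.3461.
p-value = P(Z > 0.346) ≈ 0.3646.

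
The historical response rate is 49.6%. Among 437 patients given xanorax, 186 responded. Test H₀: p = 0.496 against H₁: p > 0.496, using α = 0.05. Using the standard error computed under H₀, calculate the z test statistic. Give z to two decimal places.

z = -2.94

p̂ = 186/437 = 0.42563.
Standard error under H₀: √(0.496×0.504/437) = 0.02392.
z = (0.42563 − 0.496)/0.02392 = -0.07037/0.02392 = -2.94.
p-value = P(Z > -2.942) ≈ 0.9984; since p > α = 0.05, fail to reject H₀.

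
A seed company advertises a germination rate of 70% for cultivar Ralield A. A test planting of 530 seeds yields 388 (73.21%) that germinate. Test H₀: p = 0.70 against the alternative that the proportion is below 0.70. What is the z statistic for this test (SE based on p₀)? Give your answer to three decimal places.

z = 1.611

p̂ = 388/530 ≈ 0.73208.
SE = √(p₀(1−p₀)/n) = √(0.21/530) = 0.01991.
z = (0.73208 − 0.7)/0.01991 = 0.03208/0.01991 = 1.611.
p-value = P(Z < 1.611) ≈ 0.9465.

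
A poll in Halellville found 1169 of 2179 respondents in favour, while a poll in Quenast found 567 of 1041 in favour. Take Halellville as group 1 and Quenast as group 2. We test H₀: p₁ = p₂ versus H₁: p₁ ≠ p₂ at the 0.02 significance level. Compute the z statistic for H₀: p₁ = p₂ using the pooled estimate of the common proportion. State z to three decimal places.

z = -0.436

p̂₁ = 1169/2179 = 0.53648, p̂₂ = 567/1041 = 0.54467.
Pooled p̂ = (1169+567)/(2179+1041) = 1736/3220 = 0.53913.
SE = √(p̂(1−p̂)(1/n₁+1/n₂)) = √(0.53913·0.46087·0.00141954) = √(0.000352712) = 0.01878.
z = (0.53648 − 0.54467)/0.01878 = -0.00819/0.01878 = -0.436.
p-value = 2·P(Z > 0.436) ≈ 0.6630; since p > α = 0.02, fail to reject H₀.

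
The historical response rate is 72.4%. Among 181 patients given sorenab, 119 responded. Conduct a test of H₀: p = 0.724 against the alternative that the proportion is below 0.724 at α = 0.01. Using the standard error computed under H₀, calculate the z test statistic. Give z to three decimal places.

p̂ = 119/181 ≈ 0.657459.
Under H₀, SE = √(0.724·0.276/181) = √(0.001104) = 0.033226.
z = (0.657459 − 0.724)/0.033226 = -0.066541/0.033226 = -2.003.
p-value = P(Z < -2.003) ≈ 0.0226; since p > α = 0.01, fail to reject H₀.

z = -2.003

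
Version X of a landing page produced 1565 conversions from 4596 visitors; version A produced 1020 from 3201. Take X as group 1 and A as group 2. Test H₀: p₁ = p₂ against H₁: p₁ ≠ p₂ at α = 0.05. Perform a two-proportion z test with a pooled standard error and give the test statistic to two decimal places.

z = 2.02

p̂₁ = 1565/4596 = 0.3405, p̂₂ = 1020/3201 = 0.3187.
Pooled p̂ = (1565+1020)/(4596+3201) = 2585/7797 = 0.3315.
SE = √(0.22162 × 0.000529983) = 0.0108.
z = (0.3405 − 0.3187)/0.0108 = 0.0218/0.0108 = 2.02.
Two-sided p-value ≈ 2·Φ(−2.017) = 0.0437; since p < α = 0.05, reject H₀.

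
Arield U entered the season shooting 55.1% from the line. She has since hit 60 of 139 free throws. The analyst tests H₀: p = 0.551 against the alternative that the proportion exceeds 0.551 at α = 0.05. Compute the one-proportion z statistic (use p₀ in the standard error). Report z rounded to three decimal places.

z = -2.829

p̂ = 60/139 ≈ 0.43165.
SE = √(p₀(1−p₀)/n) = √(0.2474/139) = 0.04219.
z = (0.43165 − 0.551)/0.04219 = -0.11935/0.04219 = -2.829.
p-value = P(Z > -2.829) ≈ 0.9977, so at α = 0.05 we fail to reject H₀.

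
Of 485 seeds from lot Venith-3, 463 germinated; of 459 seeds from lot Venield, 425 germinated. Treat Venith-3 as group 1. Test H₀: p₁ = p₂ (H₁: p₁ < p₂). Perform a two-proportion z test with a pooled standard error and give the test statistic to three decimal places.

z = 1.867

p̂₁ = 463/485 = 0.95464, p̂₂ = 425/459 = 0.92593.
Pooled p̂ = (463+425)/(485+459) = 888/944 = 0.94068.
SE = √(p̂(1−p̂)(1/n₁+1/n₂)) = √(0.94068·0.05932·0.0042405) = √(0.000236633) = 0.01538.
z = (0.95464 − 0.92593)/0.01538 = 0.02871/0.01538 = 1.867.
p-value = P(Z < 1.867) ≈ 0.9690.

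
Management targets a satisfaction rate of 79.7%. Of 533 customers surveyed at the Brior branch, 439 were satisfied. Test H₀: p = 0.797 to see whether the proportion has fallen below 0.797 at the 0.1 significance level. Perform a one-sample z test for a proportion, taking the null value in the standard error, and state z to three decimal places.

z = 1.529

p̂ = 439/533 ≈ 0.82364.
Under H₀, SE = √(0.797·0.203/533) = √(0.000303548) = 0.01742.
z = (0.82364 − 0.797)/0.01742 = 0.02664/0.01742 = 1.529.
p-value = P(Z < 1.529) ≈ 0.9369, so at α = 0.1 we fail to reject H₀.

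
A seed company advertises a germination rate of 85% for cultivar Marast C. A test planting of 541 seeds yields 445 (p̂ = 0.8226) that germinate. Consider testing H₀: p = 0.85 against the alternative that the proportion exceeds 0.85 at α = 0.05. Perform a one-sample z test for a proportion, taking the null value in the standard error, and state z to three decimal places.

z = -1.788

p̂ = 445/541 = 0.82255.
SE = √(p₀(1−p₀)/n) = √(0.1275/541) = 0.01535.
z = (0.82255 − 0.85)/0.01535 = -0.02745/0.01535 = -1.788.
p-value = P(Z > -1.788) ≈ 0.9631. With α = 0.05, fail to reject H₀.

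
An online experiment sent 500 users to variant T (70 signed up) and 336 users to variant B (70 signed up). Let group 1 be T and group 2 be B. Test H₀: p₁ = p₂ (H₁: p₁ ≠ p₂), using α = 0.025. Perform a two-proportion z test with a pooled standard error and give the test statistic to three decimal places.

p̂₁ = 70/500 ≈ 0.14000, p̂₂ = 70/336 ≈ 0.20833.
Pooled p̂ = (70+70)/(500+336) = 140/836 = 0.16746.
SE = √(0.13942 × 0.00497619) = 0.02634.
z = (0.14000 − 0.20833)/0.02634 = -0.06833/0.02634 = -2.594.
Two-sided p-value ≈ 2·Φ(−2.594) = 0.0095. With α = 0.025, reject H₀.

z = -2.594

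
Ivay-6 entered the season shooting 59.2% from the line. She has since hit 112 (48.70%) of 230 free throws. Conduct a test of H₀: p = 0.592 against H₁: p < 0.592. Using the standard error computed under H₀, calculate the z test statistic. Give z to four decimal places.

p̂ = 112/230 ≈ 0.486957.
Under H₀, SE = √(0.592·0.408/230) = √(0.00105016) = 0.032406.
z = (0.486957 − 0.592)/0.032406 = -0.105043/0.032406 = -3.2415.

z = -3.2415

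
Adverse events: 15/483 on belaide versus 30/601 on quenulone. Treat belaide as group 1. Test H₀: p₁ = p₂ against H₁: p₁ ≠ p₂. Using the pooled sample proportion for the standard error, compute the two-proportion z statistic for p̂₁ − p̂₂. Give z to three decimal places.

p̂₁ = 15/483 ≈ 0.03106, p̂₂ = 30/601 ≈ 0.04992.
Pooled p̂ = (15+30)/(483+601) = 45/1084 = 0.04151.
SE = √(0.0397896 × 0.00373429) = 0.01219.
z = (0.03106 − 0.04992)/0.01219 = -0.01886/0.01219 = -1.547.
p-value = 2·P(Z > 1.547) ≈ 0.1218.

z = -1.547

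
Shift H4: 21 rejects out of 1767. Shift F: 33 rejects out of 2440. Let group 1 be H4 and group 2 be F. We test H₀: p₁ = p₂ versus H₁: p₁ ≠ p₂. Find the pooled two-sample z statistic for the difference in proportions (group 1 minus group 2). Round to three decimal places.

p̂₁ = 21/1767 = 0.01188, p̂₂ = 33/2440 = 0.01352.
Pooled p̂ = (21+33)/(1767+2440) = 54/4207 = 0.01284.
SE = √(p̂(1−p̂)(1/n₁+1/n₂)) = √(0.01284·0.98716·0.000975767) = √(1.23639e-05) = 0.00352.
z = (0.01188 − 0.01352)/0.00352 = -0.00164/0.00352 = -0.466.
p-value = 2·P(Z > 0.466) ≈ 0.6409.

z = -0.466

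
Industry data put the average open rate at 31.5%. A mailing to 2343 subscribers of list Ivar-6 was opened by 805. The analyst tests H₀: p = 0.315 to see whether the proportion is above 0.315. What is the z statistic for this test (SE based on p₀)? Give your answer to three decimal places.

p̂ = 805/2343 ≈ 0.343577.
Under H₀, SE = √(0.315·0.685/2343) = √(9.20935e-05) = 0.009597.
z = (0.343577 − 0.315)/0.009597 = 0.028577/0.009597 = 2.978.
p-value = P(Z > 2.978) ≈ 0.0015.

z = 2.978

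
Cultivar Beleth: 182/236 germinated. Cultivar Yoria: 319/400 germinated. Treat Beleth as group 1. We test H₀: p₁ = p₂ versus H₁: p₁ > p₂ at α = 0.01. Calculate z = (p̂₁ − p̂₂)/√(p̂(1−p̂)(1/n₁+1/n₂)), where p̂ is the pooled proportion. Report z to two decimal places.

z = -0.78

p̂₁ = 182/236 ≈ 0.7712, p̂₂ = 319/400 ≈ 0.7975.
Pooled p̂ = (182+319)/(236+400) = 501/636 = 0.7877.
SE = √(0.167208 × 0.00673729) = 0.0336.
z = (0.7712 − 0.7975)/0.0336 = -0.0263/0.0336 = -0.78.
p-value = P(Z > -0.784) ≈ 0.7835; since p > α = 0.01, fail to reject H₀.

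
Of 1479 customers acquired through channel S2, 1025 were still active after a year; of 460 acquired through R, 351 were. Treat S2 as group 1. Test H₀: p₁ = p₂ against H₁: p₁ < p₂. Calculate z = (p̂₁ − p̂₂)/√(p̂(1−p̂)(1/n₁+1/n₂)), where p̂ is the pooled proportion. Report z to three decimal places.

p̂₁ = 1025/1479 ≈ 0.69304, p̂₂ = 351/460 ≈ 0.76304.
Pooled p̂ = (1025+351)/(1479+460) = 1376/1939 = 0.70964.
SE = √(p̂(1−p̂)(1/n₁+1/n₂)) = √(0.70964·0.29036·0.00285005) = √(0.00058725) = 0.02423.
z = (0.69304 − 0.76304)/0.02423 = -0.07000/0.02423 = -2.889.
p-value = P(Z < -2.889) ≈ 0.0019.

z = -2.889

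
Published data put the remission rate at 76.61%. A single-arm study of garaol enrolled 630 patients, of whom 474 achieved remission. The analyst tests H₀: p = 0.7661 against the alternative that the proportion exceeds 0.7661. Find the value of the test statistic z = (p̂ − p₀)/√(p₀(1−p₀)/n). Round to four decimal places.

z = -0.8135

p̂ = 474/630 = 0.752381.
SE = √(p₀(1−p₀)/n) = √(0.17919/630) = 0.016865.
z = (0.752381 − 0.7661)/0.016865 = -0.013719/0.016865 = -0.8135.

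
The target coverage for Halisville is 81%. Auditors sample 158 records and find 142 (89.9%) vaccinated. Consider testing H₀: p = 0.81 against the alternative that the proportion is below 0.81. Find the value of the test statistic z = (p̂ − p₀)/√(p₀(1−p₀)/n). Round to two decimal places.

p̂ = 142/158 ≈ 0.8987.
Under H₀, SE = √(0.81·0.19/158) = √(0.000974051) = 0.0312.
z = (0.8987 − 0.81)/0.0312 = 0.0887/0.0312 = 2.84.
p-value = P(Z < 2.843) ≈ 0.9978.

z = 2.84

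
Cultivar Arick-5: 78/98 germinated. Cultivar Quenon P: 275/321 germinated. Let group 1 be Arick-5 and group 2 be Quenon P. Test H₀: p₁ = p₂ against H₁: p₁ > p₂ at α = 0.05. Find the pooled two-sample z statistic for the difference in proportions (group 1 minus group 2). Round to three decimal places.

z = -1.446

p̂₁ = 78/98 ≈ 0.79592, p̂₂ = 275/321 ≈ 0.85670.
Pooled p̂ = (78+275)/(98+321) = 353/419 = 0.84248.
SE = √(p̂(1−p̂)(1/n₁+1/n₂)) = √(0.84248·0.15752·0.0133193) = √(0.00176756) = 0.04204.
z = (0.79592 − 0.85670)/0.04204 = -0.06078/0.04204 = -1.446.
p-value = P(Z > -1.446) ≈ 0.9259. With α = 0.05, fail to reject H₀.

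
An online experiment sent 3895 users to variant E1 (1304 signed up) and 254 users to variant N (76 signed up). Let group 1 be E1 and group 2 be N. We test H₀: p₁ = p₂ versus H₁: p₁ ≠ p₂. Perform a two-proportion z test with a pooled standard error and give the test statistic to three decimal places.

z = 1.166

p̂₁ = 1304/3895 = 0.33479, p̂₂ = 76/254 = 0.29921.
Pooled p̂ = (1304+76)/(3895+254) = 1380/4149 = 0.33261.
SE = √(0.221981 × 0.00419375) = 0.03051.
z = (0.33479 − 0.29921)/0.03051 = 0.03558/0.03051 = 1.166.
Two-sided p-value ≈ 2·Φ(−1.166) = 0.2436.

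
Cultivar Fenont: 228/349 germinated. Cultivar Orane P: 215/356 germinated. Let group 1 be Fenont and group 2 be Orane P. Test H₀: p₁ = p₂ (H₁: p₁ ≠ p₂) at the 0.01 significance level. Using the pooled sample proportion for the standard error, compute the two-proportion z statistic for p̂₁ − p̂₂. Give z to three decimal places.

p̂₁ = 228/349 = 0.65330, p̂₂ = 215/356 = 0.60393.
Pooled p̂ = (228+215)/(349+356) = 443/705 = 0.62837.
SE = √(0.233521 × 0.00567432) = 0.03640.
z = (0.65330 − 0.60393)/0.03640 = 0.04937/0.03640 = 1.356.
Two-sided p-value ≈ 2·Φ(−1.356) = 0.1751. With α = 0.01, fail to reject H₀.

z = 1.356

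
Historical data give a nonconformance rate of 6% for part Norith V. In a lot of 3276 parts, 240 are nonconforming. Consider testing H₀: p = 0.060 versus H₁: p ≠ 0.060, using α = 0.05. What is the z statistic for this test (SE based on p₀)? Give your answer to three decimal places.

z = 3.196

p̂ = 240/3276 ≈ 0.073260.
Standard error under H₀: √(0.06×0.94/3276) = 0.004149.
z = (0.073260 − 0.06)/0.004149 = 0.013260/0.004149 = 3.196.
p-value = 2·P(Z > 3.196) ≈ 0.0014. With α = 0.05, reject H₀.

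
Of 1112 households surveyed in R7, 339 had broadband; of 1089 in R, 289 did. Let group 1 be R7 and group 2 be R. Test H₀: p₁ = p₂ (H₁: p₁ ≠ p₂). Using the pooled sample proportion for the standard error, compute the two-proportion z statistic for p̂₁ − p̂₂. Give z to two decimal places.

p̂₁ = 339/1112 ≈ 0.3049, p̂₂ = 289/1089 ≈ 0.2654.
Pooled p̂ = (339+289)/(1112+1089) = 628/2201 = 0.2853.
SE = √(p̂(1−p̂)(1/n₁+1/n₂)) = √(0.2853·0.7147·0.00181755) = √(0.000370626) = 0.0193.
z = (0.3049 − 0.2654)/0.0193 = 0.0395/0.0193 = 2.05.

z = 2.05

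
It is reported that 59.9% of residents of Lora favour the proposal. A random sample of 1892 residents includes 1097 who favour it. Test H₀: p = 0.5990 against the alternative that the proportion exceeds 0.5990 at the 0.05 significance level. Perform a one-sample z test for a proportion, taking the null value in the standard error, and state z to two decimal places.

p̂ = 1097/1892 ≈ 0.5798.
SE = √(p₀(1−p₀)/n) = √(0.2402/1892) = 0.0113.
z = (0.5798 − 0.599)/0.0113 = -0.0192/0.0113 = -1.70.
p-value = P(Z > -1.703) ≈ 0.9557; since p > α = 0.05, fail to reject H₀.

z = -1.70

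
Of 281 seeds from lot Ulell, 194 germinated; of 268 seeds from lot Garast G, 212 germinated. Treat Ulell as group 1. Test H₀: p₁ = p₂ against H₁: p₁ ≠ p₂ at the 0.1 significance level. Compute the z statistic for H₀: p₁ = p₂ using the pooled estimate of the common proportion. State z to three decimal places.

p̂₁ = 194/281 ≈ 0.69039, p̂₂ = 212/268 ≈ 0.79104.
Pooled p̂ = (194+212)/(281+268) = 406/549 = 0.73953.
SE = √(0.192627 × 0.00729006) = 0.03747.
z = (0.69039 − 0.79104)/0.03747 = -0.10065/0.03747 = -2.686.
Two-sided p-value ≈ 2·Φ(−2.686) = 0.0072, so at α = 0.1 we reject H₀.

z = -2.686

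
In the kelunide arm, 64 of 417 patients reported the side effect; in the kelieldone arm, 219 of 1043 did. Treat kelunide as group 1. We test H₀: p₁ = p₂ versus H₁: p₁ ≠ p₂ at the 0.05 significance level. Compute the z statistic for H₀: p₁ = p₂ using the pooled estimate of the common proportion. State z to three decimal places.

p̂₁ = 64/417 ≈ 0.15348, p̂₂ = 219/1043 ≈ 0.20997.
Pooled p̂ = (64+219)/(417+1043) = 283/1460 = 0.19384.
SE = √(p̂(1−p̂)(1/n₁+1/n₂)) = √(0.19384·0.80616·0.00335685) = √(0.000524553) = 0.02290.
z = (0.15348 − 0.20997)/0.02290 = -0.05649/0.02290 = -2.467.
Two-sided p-value ≈ 2·Φ(−2.467) = 0.0136. With α = 0.05, reject H₀.

z = -2.467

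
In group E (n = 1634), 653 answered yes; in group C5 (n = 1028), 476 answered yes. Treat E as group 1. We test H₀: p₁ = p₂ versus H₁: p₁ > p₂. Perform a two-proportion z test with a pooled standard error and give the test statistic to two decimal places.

p̂₁ = 653/1634 ≈ 0.3996, p̂₂ = 476/1028 ≈ 0.4630.
Pooled p̂ = (653+476)/(1634+1028) = 1129/2662 = 0.4241.
SE = √(0.244242 × 0.00158476) = 0.0197.
z = (0.3996 − 0.4630)/0.0197 = -0.0634/0.0197 = -3.22.

z = -3.22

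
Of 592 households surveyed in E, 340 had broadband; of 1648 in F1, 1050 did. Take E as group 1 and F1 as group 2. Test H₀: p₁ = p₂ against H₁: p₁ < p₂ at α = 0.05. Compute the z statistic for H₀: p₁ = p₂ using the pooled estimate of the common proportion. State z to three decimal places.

p̂₁ = 340/592 ≈ 0.574324, p̂₂ = 1050/1648 ≈ 0.637136.
Pooled p̂ = (340+1050)/(592+1648) = 1390/2240 = 0.620536.
SE = √(0.235471 × 0.00229599) = 0.023252.
z = (0.574324 − 0.637136)/0.023252 = -0.062812/0.023252 = -2.701.
p-value = P(Z < -2.701) ≈ 0.0035; since p < α = 0.05, reject H₀.

z = -2.701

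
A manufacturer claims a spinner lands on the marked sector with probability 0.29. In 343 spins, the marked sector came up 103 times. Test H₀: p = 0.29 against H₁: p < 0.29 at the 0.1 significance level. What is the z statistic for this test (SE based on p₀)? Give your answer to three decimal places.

p̂ = 103/343 = 0.30029.
Standard error under H₀: √(0.29×0.71/343) = 0.02450.
z = (0.30029 − 0.29)/0.02450 = 0.01029/0.02450 = 0.420.
p-value = P(Z < 0.420) ≈ 0.6628. With α = 0.1, fail to reject H₀.

z = 0.420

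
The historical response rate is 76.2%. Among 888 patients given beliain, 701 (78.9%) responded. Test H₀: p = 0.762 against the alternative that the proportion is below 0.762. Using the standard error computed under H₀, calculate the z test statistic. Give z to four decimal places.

p̂ = 701/888 = 0.789414.
Standard error under H₀: √(0.762×0.238/888) = 0.014291.
z = (0.789414 − 0.762)/0.014291 = 0.027414/0.014291 = 1.9183.

z = 1.9183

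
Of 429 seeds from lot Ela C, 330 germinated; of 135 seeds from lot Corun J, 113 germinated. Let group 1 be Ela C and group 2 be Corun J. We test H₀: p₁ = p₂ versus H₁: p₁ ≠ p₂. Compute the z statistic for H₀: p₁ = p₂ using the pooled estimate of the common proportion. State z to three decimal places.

z = -1.674

p̂₁ = 330/429 = 0.76923, p̂₂ = 113/135 = 0.83704.
Pooled p̂ = (330+113)/(429+135) = 443/564 = 0.78546.
SE = √(0.168512 × 0.00973841) = 0.04051.
z = (0.76923 − 0.83704)/0.04051 = -0.06781/0.04051 = -1.674.
Two-sided p-value ≈ 2·Φ(−1.674) = 0.0942.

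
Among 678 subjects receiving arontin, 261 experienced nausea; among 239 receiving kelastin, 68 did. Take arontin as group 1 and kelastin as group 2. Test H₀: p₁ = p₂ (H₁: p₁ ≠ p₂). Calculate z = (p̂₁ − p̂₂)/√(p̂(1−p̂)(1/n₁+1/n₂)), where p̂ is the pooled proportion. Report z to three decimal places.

z = 2.784

p̂₁ = 261/678 = 0.38496, p̂₂ = 68/239 = 0.28452.
Pooled p̂ = (261+68)/(678+239) = 329/917 = 0.35878.
SE = √(0.230057 × 0.00565903) = 0.03608.
z = (0.38496 − 0.28452)/0.03608 = 0.10044/0.03608 = 2.784.
p-value = 2·P(Z > 2.784) ≈ 0.0054.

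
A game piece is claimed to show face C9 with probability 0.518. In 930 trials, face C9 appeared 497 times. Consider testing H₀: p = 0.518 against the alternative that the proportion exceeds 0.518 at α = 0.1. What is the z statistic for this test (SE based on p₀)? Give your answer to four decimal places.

z = 1.0014

p̂ = 497/930 ≈ 0.5344086.
Standard error under H₀: √(0.518×0.482/930) = 0.0163850.
z = (0.5344086 − 0.518)/0.0163850 = 0.0164086/0.0163850 = 1.0014.
p-value = P(Z > 1.001) ≈ 0.1583. With α = 0.1, fail to reject H₀.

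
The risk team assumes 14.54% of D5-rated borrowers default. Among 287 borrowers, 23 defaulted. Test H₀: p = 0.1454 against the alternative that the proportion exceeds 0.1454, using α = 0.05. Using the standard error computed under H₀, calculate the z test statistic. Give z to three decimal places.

z = -3.136

p̂ = 23/287 = 0.08014.
Under H₀, SE = √(0.1454·0.8546/287) = √(0.000432958) = 0.02081.
z = (0.08014 − 0.1454)/0.02081 = -0.06526/0.02081 = -3.136.
p-value = P(Z > -3.136) ≈ 0.9991; since p > α = 0.05, fail to reject H₀.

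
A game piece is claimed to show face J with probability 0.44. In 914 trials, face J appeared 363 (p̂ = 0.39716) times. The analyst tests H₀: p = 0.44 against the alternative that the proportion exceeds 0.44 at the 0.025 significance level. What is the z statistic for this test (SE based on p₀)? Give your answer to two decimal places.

p̂ = 363/914 = 0.3972.
Standard error under H₀: √(0.44×0.56/914) = 0.0164.
z = (0.3972 − 0.44)/0.0164 = -0.0428/0.0164 = -2.61.
p-value = P(Z > -2.609) ≈ 0.9955; since p > α = 0.025, fail to reject H₀.

z = -2.61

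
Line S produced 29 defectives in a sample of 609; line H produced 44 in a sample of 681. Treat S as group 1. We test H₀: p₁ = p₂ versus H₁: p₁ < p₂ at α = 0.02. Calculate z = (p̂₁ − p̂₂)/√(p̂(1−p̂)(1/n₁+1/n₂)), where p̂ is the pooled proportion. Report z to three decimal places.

z = -1.319

p̂₁ = 29/609 ≈ 0.047619, p̂₂ = 44/681 ≈ 0.064611.
Pooled p̂ = (29+44)/(609+681) = 73/1290 = 0.056589.
SE = √(p̂(1−p̂)(1/n₁+1/n₂)) = √(0.056589·0.943411·0.00311046) = √(0.000166058) = 0.012886.
z = (0.047619 − 0.064611)/0.012886 = -0.016992/0.012886 = -1.319.
p-value = P(Z < -1.319) ≈ 0.0937; since p > α = 0.02, fail to reject H₀.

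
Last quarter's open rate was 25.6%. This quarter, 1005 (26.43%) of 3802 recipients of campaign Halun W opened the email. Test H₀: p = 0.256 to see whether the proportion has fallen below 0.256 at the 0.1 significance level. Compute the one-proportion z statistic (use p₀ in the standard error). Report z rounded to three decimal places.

p̂ = 1005/3802 = 0.264335.
Under H₀, SE = √(0.256·0.744/3802) = √(5.00957e-05) = 0.007078.
z = (0.264335 − 0.256)/0.007078 = 0.008335/0.007078 = 1.178.
p-value = P(Z < 1.178) ≈ 0.8805. With α = 0.1, fail to reject H₀.

z = 1.178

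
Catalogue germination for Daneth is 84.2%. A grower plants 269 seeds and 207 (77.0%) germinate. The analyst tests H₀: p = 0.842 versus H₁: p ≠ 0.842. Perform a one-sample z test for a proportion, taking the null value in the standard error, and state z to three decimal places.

z = -3.259

p̂ = 207/269 = 0.76952.
SE = √(p₀(1−p₀)/n) = √(0.13304/269) = 0.02224.
z = (0.76952 − 0.842)/0.02224 = -0.07248/0.02224 = -3.259.
p-value = 2·P(Z > 3.259) ≈ 0.0011.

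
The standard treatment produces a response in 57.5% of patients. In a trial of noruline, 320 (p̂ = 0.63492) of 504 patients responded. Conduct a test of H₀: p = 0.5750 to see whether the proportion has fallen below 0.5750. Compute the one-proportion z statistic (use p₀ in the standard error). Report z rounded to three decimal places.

p̂ = 320/504 ≈ 0.63492.
Standard error under H₀: √(0.575×0.425/504) = 0.02202.
z = (0.63492 − 0.575)/0.02202 = 0.05992/0.02202 = 2.721.

z = 2.721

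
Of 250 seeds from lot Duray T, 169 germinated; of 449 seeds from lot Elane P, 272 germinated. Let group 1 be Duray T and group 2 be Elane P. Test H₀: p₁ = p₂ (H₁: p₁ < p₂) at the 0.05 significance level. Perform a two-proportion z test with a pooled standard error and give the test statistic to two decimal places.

p̂₁ = 169/250 = 0.6760, p̂₂ = 272/449 = 0.6058.
Pooled p̂ = (169+272)/(250+449) = 441/699 = 0.6309.
SE = √(0.232865 × 0.00622717) = 0.0381.
z = (0.6760 − 0.6058)/0.0381 = 0.0702/0.0381 = 1.84.
p-value = P(Z < 1.844) ≈ 0.9674, so at α = 0.05 we fail to reject H₀.

z = 1.84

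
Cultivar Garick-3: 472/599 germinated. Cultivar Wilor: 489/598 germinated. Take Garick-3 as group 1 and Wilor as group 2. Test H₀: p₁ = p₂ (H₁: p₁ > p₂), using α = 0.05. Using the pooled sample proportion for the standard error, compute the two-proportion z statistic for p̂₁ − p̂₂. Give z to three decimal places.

p̂₁ = 472/599 ≈ 0.78798, p̂₂ = 489/598 ≈ 0.81773.
Pooled p̂ = (472+489)/(599+598) = 961/1197 = 0.80284.
SE = √(0.158288 × 0.00334169) = 0.02300.
z = (0.78798 − 0.81773)/0.02300 = -0.02975/0.02300 = -1.293.
p-value = P(Z > -1.293) ≈ 0.9021. With α = 0.05, fail to reject H₀.

z = -1.293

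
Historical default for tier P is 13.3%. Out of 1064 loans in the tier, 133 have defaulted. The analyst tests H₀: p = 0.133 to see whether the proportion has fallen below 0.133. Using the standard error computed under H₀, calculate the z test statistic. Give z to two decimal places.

p̂ = 133/1064 ≈ 0.1250.
SE = √(p₀(1−p₀)/n) = √(0.11531/1064) = 0.0104.
z = (0.1250 − 0.133)/0.0104 = -0.0080/0.0104 = -0.77.

z = -0.77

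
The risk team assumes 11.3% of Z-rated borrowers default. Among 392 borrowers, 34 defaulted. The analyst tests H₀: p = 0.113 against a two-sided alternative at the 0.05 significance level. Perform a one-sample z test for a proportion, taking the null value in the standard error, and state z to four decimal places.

z = -1.6426

p̂ = 34/392 = 0.086735.
Under H₀, SE = √(0.113·0.887/392) = √(0.000255691) = 0.015990.
z = (0.086735 − 0.113)/0.015990 = -0.026265/0.015990 = -1.6426.
p-value = 2·P(Z > 1.643) ≈ 0.1005; since p > α = 0.05, fail to reject H₀.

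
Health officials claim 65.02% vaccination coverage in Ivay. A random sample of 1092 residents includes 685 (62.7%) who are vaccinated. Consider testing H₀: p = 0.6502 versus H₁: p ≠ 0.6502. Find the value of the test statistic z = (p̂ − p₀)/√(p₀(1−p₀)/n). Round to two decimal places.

z = -1.59

p̂ = 685/1092 = 0.6273.
SE = √(p₀(1−p₀)/n) = √(0.22744/1092) = 0.0144.
z = (0.6273 − 0.6502)/0.0144 = -0.0229/0.0144 = -1.59.
Two-sided p-value ≈ 2·Φ(−1.588) = 0.1124.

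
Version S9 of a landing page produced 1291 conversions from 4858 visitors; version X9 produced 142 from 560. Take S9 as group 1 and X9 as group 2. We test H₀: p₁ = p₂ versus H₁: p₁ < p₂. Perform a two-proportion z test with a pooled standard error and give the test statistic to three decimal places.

p̂₁ = 1291/4858 = 0.26575, p̂₂ = 142/560 = 0.25357.
Pooled p̂ = (1291+142)/(4858+560) = 1433/5418 = 0.26449.
SE = √(p̂(1−p̂)(1/n₁+1/n₂)) = √(0.26449·0.73551·0.00199156) = √(0.000387427) = 0.01968.
z = (0.26575 − 0.25357)/0.01968 = 0.01218/0.01968 = 0.619.

z = 0.619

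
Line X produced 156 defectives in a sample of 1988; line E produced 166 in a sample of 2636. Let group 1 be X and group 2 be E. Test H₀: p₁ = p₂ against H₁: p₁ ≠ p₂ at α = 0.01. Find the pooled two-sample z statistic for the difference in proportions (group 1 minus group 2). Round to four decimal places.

p̂₁ = 156/1988 ≈ 0.078471, p̂₂ = 166/2636 ≈ 0.062974.
Pooled p̂ = (156+166)/(1988+2636) = 322/4624 = 0.069637.
SE = √(0.0647874 × 0.000882381) = 0.007561.
z = (0.078471 − 0.062974)/0.007561 = 0.015497/0.007561 = 2.0496.
p-value = 2·P(Z > 2.050) ≈ 0.0404, so at α = 0.01 we fail to reject H₀.

z = 2.0496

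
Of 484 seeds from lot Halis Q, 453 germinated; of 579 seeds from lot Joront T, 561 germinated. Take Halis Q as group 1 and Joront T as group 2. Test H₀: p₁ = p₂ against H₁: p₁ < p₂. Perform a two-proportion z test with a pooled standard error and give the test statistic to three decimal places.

p̂₁ = 453/484 = 0.935950, p̂₂ = 561/579 = 0.968912.
Pooled p̂ = (453+561)/(484+579) = 1014/1063 = 0.953904.
SE = √(p̂(1−p̂)(1/n₁+1/n₂)) = √(0.953904·0.046096·0.00379323) = √(0.000166793) = 0.012915.
z = (0.935950 − 0.968912)/0.012915 = -0.032962/0.012915 = -2.552.
p-value = P(Z < -2.552) ≈ 0.0054.

z = -2.552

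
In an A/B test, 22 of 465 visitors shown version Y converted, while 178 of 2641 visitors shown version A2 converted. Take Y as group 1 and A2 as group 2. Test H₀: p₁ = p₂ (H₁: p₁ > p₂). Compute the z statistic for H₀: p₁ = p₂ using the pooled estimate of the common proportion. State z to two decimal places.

p̂₁ = 22/465 ≈ 0.0473, p̂₂ = 178/2641 ≈ 0.0674.
Pooled p̂ = (22+178)/(465+2641) = 200/3106 = 0.0644.
SE = √(p̂(1−p̂)(1/n₁+1/n₂)) = √(0.0644·0.9356·0.00252918) = √(0.000152371) = 0.0123.
z = (0.0473 − 0.0674)/0.0123 = -0.0201/0.0123 = -1.63.
p-value = P(Z > -1.627) ≈ 0.9482.

z = -1.63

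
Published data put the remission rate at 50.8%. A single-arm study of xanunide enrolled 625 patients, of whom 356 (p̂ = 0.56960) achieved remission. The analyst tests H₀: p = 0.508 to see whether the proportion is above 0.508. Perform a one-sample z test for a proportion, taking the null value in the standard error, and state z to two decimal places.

z = 3.08

p̂ = 356/625 = 0.5696.
Standard error under H₀: √(0.508×0.492/625) = 0.0200.
z = (0.5696 − 0.508)/0.0200 = 0.0616/0.0200 = 3.08.
p-value = P(Z > 3.080) ≈ 0.0010.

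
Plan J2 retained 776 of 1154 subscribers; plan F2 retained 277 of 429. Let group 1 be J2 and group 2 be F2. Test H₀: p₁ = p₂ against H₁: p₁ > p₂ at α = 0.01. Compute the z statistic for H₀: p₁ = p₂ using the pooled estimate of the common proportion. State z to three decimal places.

z = 1.003

p̂₁ = 776/1154 ≈ 0.672444, p̂₂ = 277/429 ≈ 0.645688.
Pooled p̂ = (776+277)/(1154+429) = 1053/1583 = 0.665193.
SE = √(0.222711 × 0.00319755) = 0.026686.
z = (0.672444 − 0.645688)/0.026686 = 0.026756/0.026686 = 1.003.
p-value = P(Z > 1.003) ≈ 0.1580; since p > α = 0.01, fail to reject H₀.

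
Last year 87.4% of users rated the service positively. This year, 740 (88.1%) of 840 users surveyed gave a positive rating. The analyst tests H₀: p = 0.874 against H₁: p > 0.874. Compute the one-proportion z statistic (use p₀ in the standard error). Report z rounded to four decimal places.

p̂ = 740/840 = 0.880952.
Under H₀, SE = √(0.874·0.126/840) = √(0.0001311) = 0.011450.
z = (0.880952 − 0.874)/0.011450 = 0.006952/0.011450 = 0.6072.
p-value = P(Z > 0.607) ≈ 0.2719.

z = 0.6072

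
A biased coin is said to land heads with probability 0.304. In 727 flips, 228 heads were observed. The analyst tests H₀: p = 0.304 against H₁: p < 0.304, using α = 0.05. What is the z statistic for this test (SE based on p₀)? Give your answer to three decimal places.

z = 0.564

p̂ = 228/727 ≈ 0.31362.
Under H₀, SE = √(0.304·0.696/727) = √(0.000291037) = 0.01706.
z = (0.31362 − 0.304)/0.01706 = 0.00962/0.01706 = 0.564.
p-value = P(Z < 0.564) ≈ 0.7135. With α = 0.05, fail to reject H₀.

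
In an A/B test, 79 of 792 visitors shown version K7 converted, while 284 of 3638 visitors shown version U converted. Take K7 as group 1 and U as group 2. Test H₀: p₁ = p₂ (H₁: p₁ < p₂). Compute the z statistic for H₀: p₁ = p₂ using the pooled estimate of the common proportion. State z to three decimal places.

p̂₁ = 79/792 = 0.099747, p̂₂ = 284/3638 = 0.078065.
Pooled p̂ = (79+284)/(792+3638) = 363/4430 = 0.081941.
SE = √(p̂(1−p̂)(1/n₁+1/n₂)) = √(0.081941·0.918059·0.0015375) = √(0.000115662) = 0.010755.
z = (0.099747 − 0.078065)/0.010755 = 0.021682/0.010755 = 2.016.

z = 2.016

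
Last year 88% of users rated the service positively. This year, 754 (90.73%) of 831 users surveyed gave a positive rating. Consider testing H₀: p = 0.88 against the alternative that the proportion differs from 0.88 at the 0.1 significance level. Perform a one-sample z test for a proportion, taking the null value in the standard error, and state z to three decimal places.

p̂ = 754/831 ≈ 0.907341.
Under H₀, SE = √(0.88·0.12/831) = √(0.000127076) = 0.011273.
z = (0.907341 − 0.88)/0.011273 = 0.027341/0.011273 = 2.425.
p-value = 2·P(Z > 2.425) ≈ 0.0153, so at α = 0.1 we reject H₀.

z = 2.425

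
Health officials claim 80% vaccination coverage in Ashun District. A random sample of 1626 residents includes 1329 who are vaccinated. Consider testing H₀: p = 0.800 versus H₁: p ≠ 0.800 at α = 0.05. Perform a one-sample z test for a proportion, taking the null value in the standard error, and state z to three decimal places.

p̂ = 1329/1626 ≈ 0.81734.
Under H₀, SE = √(0.8·0.2/1626) = √(9.8401e-05) = 0.00992.
z = (0.81734 − 0.8)/0.00992 = 0.01734/0.00992 = 1.748.
Two-sided p-value ≈ 2·Φ(−1.748) = 0.0804, so at α = 0.05 we fail to reject H₀.

z = 1.748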